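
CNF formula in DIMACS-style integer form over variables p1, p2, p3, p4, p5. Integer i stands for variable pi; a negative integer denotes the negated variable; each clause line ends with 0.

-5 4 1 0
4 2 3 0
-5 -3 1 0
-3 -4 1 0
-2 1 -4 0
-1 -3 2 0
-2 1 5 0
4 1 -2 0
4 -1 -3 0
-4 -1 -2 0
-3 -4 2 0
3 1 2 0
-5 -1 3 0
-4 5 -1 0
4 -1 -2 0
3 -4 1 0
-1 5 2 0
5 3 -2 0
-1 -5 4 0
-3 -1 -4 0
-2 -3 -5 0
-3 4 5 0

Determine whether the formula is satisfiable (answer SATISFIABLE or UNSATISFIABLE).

UNSATISFIABLE

p1 = True:
  p3 = True:
    propagation gives p2=True, p4=True; an empty clause results — contradiction.
  p3 = False:
    propagation gives p5=False, p4=False, p2=True; an empty clause results — contradiction.
p1 = False:
  p3 = True:
    propagation gives p5=False, p4=False; an empty clause results — contradiction.
  p3 = False:
    propagation gives p2=True, p4=False; an empty clause results — contradiction.
Every branch closes, so no satisfying assignment exists.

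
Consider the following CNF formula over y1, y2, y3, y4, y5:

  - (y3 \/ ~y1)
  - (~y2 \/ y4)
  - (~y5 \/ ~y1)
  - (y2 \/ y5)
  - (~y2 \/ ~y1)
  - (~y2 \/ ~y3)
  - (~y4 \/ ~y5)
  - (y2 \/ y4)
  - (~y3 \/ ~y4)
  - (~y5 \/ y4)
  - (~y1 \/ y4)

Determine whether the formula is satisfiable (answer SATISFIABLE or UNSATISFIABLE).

SATISFIABLE

y1 occurs only negated in the remaining clauses — set y1 = False.
Try y2 = True.
  then y4 is forced to True.
  then y3 is forced to False.
  then y5 is forced to False.
So y1=False, y2=True, y3=False, y4=True, y5=False is a satisfying assignment.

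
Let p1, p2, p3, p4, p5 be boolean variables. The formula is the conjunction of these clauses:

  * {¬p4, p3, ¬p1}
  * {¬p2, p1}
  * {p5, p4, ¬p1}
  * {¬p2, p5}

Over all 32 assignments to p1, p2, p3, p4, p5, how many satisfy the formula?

15

Case analysis on p1 and p2:
  p1=1, p2=1: remaining (p3,p4,p5) ∈ {(0,0,1); (1,0,1); (1,1,1)} — 3.
  p1=1, p2=0: remaining (p3,p4,p5) ∈ {(0,0,1); (1,0,1); (1,1,0); (1,1,1)} — 4.
  p1=0, p2=1: a clause becomes empty — 0.
  p1=0, p2=0: p3, p4, p5 free → 2^3 = 8.
Total: 3 + 4 + 0 + 8 = 15.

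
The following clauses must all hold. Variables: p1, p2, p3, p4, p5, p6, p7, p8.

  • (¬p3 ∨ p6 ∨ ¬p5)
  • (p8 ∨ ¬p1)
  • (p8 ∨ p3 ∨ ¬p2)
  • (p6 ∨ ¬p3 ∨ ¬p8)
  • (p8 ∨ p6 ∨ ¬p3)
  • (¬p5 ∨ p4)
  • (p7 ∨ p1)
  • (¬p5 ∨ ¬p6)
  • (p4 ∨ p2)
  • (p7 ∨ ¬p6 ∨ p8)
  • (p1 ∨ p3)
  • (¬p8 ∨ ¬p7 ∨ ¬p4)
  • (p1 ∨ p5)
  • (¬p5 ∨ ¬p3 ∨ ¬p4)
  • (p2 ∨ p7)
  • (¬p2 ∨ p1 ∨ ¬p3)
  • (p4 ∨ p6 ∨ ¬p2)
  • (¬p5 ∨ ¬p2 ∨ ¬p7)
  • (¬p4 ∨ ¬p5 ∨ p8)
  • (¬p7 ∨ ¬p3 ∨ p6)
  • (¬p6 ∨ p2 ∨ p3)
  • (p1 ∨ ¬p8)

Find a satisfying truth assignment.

p1 = 1, p2 = 1, p3 = 0, p4 = 1, p5 = 0, p6 = 0, p7 = 0, p8 = 1

Check each clause:
  1. (¬p5 ∨ p6 ∨ ¬p3) — ¬p5 is true.
  2. (p8 ∨ ¬p1) — p8 is true.
  3. (p3 ∨ p8 ∨ ¬p2) — p8 is true.
  4. (p6 ∨ ¬p8 ∨ ¬p3) — ¬p3 is true.
  5. (p8 ∨ ¬p3 ∨ p6) — p8 is true.
  6. (¬p5 ∨ p4) — ¬p5 is true.
  7. (p7 ∨ p1) — p1 is true.
  8. (¬p6 ∨ ¬p5) — ¬p6 is true.
  9. (p4 ∨ p2) — p2 is true.
  10. (p8 ∨ p7 ∨ ¬p6) — p8 is true.
  11. (p1 ∨ p3) — p1 is true.
  12. (¬p8 ∨ ¬p4 ∨ ¬p7) — ¬p7 is true.
  13. (p5 ∨ p1) — p1 is true.
  14. (¬p4 ∨ ¬p3 ∨ ¬p5) — ¬p5 is true.
  15. (p2 ∨ p7) — p2 is true.
  16. (p1 ∨ ¬p3 ∨ ¬p2) — p1 is true.
  17. (p4 ∨ p6 ∨ ¬p2) — p4 is true.
  18. (¬p7 ∨ ¬p5 ∨ ¬p2) — ¬p7 is true.
  19. (p8 ∨ ¬p4 ∨ ¬p5) — p8 is true.
  20. (¬p3 ∨ p6 ∨ ¬p7) — ¬p7 is true.
  21. (p3 ∨ p2 ∨ ¬p6) — p2 is true.
  22. (p1 ∨ ¬p8) — p1 is true.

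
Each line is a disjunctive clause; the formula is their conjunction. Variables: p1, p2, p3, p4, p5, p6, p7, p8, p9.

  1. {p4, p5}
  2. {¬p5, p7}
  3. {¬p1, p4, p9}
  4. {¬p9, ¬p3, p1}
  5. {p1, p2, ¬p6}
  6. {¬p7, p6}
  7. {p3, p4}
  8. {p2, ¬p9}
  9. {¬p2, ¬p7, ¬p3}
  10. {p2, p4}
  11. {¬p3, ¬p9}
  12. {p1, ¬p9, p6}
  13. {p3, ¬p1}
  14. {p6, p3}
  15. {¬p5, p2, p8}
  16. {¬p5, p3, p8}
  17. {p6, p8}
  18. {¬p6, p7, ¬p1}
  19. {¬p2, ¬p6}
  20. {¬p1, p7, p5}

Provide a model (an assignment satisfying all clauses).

p4 occurs only positively in the remaining clauses — set p4 = True.
p8 occurs only positively in the remaining clauses — set p8 = True.
Branch on p1: take p1 = False.
Set p2 = True and propagate.
  then p6 is forced to False.
  then p7 is forced to False.
  then p5 is forced to False.
  then p9 is forced to False.
  then p3 is forced to True.
Check each clause:
  1. {p5, p4} — p4 is true.
  2. {p7, ¬p5} — ¬p5 is true.
  3. {¬p1, p4, p9} — p4 is true.
  4. {p1, ¬p3, ¬p9} — ¬p9 is true.
  5. {p2, ¬p6, p1} — p2 is true.
  6. {¬p7, p6} — ¬p7 is true.
  7. {p3, p4} — p3 is true.
  8. {¬p9, p2} — p2 is true.
  9. {¬p2, ¬p7, ¬p3} — ¬p7 is true.
  10. {p4, p2} — p2 is true.
  11. {¬p3, ¬p9} — ¬p9 is true.
  12. {p1, p6, ¬p9} — ¬p9 is true.
  13. {¬p1, p3} — p3 is true.
  14. {p6, p3} — p3 is true.
  15. {¬p5, p8, p2} — p8 is true.
  16. {¬p5, p3, p8} — p8 is true.
  17. {p8, p6} — p8 is true.
  18. {¬p6, ¬p1, p7} — ¬p6 is true.
  19. {¬p6, ¬p2} — ¬p6 is true.
  20. {p5, p7, ¬p1} — ¬p1 is true.

p1 = F, p2 = T, p3 = T, p4 = T, p5 = F, p6 = F, p7 = F, p8 = T, p9 = F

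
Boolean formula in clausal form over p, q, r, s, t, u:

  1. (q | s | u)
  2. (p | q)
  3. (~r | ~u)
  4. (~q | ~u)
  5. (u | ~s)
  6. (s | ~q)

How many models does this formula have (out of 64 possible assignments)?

4

Satisfying assignments:
  p=T q=F r=F s=F t=F u=T
  p=T q=F r=F s=F t=T u=T
  p=T q=F r=F s=T t=F u=T
  p=T q=F r=F s=T t=T u=T
That's 4 in total.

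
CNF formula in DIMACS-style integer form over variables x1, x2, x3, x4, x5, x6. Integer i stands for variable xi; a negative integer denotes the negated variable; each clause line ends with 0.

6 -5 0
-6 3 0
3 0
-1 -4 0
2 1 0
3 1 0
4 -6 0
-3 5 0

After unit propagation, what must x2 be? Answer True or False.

Unit clause (x3) sets x3 = True.
From (~x3 \/ x5) and x3 = True: x5 = True.
(~x5 \/ x6) with x5 = True leaves only x6, so x6 = True.
In (x4 \/ ~x6), ~x6 is now false; x4 must hold, so x4 = True.
From (~x4 \/ ~x1) and x4 = True: x1 = False.
In (x2 \/ x1), x1 is now false; x2 must hold, so x2 = True.

True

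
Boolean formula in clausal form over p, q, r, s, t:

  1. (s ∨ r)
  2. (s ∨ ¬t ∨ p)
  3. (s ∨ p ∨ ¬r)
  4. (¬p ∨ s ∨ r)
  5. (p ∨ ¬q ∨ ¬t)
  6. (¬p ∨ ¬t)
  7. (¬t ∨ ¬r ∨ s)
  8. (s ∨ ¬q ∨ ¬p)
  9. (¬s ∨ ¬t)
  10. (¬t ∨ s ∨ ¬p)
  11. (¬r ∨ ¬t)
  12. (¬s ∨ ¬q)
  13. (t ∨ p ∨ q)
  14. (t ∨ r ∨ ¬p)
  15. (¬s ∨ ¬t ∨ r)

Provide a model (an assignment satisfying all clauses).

p=1, q=0, r=1, s=0, t=0

Try p = True.
  then t is forced to False.
  then r is forced to True.
Set q = False and propagate.
s is now unconstrained; take s = False.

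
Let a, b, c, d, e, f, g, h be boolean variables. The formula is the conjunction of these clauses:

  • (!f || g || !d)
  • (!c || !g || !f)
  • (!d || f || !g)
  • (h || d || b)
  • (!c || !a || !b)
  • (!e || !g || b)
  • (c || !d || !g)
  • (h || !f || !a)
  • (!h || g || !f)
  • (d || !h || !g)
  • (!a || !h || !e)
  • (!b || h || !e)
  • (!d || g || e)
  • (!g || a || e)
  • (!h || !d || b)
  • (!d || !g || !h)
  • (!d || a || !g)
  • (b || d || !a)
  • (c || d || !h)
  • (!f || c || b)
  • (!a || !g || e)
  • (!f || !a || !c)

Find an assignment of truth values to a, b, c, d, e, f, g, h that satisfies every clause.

Set a = False and propagate.
Set b = True and propagate.
For the remaining variables, c = False, d = True, e = True, f = False, g = False, h = True works.

a=0, b=1, c=0, d=1, e=1, f=0, g=0, h=1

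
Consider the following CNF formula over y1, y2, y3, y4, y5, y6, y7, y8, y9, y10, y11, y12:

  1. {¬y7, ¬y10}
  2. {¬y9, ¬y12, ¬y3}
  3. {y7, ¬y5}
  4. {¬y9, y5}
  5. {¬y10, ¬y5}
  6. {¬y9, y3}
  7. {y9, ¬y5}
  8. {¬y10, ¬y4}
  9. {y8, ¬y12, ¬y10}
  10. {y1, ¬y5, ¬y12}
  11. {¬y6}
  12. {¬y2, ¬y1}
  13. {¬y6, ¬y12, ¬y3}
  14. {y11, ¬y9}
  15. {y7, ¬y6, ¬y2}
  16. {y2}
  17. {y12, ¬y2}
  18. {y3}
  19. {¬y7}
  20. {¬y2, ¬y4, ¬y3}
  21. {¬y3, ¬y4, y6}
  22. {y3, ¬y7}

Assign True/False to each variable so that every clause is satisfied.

y1=False, y2=True, y3=True, y4=False, y5=False, y6=False, y7=False, y8=False, y9=False, y10=False, y11=False, y12=True

Check each clause:
  1. {¬y7, ¬y10} — ¬y7 is true.
  2. {¬y12, ¬y9, ¬y3} — ¬y9 is true.
  3. {y7, ¬y5} — ¬y5 is true.
  4. {¬y9, y5} — ¬y9 is true.
  5. {¬y5, ¬y10} — ¬y5 is true.
  6. {¬y9, y3} — y3 is true.
  7. {¬y5, y9} — ¬y5 is true.
  8. {¬y10, ¬y4} — ¬y4 is true.
  9. {¬y10, y8, ¬y12} — ¬y10 is true.
  10. {y1, ¬y5, ¬y12} — ¬y5 is true.
  11. {¬y6} — ¬y6 is true.
  12. {¬y1, ¬y2} — ¬y1 is true.
  13. {¬y3, ¬y12, ¬y6} — ¬y6 is true.
  14. {y11, ¬y9} — ¬y9 is true.
  15. {y7, ¬y2, ¬y6} — ¬y6 is true.
  16. {y2} — y2 is true.
  17. {y12, ¬y2} — y12 is true.
  18. {y3} — y3 is true.
  19. {¬y7} — ¬y7 is true.
  20. {¬y4, ¬y2, ¬y3} — ¬y4 is true.
  21. {¬y3, y6, ¬y4} — ¬y4 is true.
  22. {y3, ¬y7} — ¬y7 is true.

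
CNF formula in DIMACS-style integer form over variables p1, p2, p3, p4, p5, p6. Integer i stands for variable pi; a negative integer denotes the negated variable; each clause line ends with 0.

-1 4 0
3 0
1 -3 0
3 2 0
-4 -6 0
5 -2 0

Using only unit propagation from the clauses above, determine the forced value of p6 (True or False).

(p3) stands alone — p3 = True.
From (~p3 | p1) and p3 = True: p1 = True.
(~p1 | p4) with p1 = True leaves only p4, so p4 = True.
(~p4 | ~p6): since p4 = True, the clause reduces to (~p6). p6 = False.

False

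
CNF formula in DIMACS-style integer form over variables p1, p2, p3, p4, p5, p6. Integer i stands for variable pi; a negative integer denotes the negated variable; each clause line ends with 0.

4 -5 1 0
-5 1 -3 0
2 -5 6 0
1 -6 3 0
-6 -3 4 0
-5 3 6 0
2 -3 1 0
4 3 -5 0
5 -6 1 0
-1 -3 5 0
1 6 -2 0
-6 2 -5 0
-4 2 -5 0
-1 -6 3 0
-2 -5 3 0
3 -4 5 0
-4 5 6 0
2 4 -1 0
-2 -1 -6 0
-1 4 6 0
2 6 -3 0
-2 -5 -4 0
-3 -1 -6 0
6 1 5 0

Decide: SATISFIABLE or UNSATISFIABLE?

p5 = True:
  p6 = True:
    propagation gives p2=True, p3=True, p1=True; an empty clause results — contradiction.
  p6 = False:
    propagation gives p2=True, p3=True, p1=True, p4=True; an empty clause results — contradiction.
p5 = False:
  p1 = True:
    propagation gives p3=False, p6=False, p4=False; an empty clause results — contradiction.
  p1 = False:
    propagation gives p6=False; an empty clause results — contradiction.
Every branch closes, so no satisfying assignment exists.

UNSATISFIABLE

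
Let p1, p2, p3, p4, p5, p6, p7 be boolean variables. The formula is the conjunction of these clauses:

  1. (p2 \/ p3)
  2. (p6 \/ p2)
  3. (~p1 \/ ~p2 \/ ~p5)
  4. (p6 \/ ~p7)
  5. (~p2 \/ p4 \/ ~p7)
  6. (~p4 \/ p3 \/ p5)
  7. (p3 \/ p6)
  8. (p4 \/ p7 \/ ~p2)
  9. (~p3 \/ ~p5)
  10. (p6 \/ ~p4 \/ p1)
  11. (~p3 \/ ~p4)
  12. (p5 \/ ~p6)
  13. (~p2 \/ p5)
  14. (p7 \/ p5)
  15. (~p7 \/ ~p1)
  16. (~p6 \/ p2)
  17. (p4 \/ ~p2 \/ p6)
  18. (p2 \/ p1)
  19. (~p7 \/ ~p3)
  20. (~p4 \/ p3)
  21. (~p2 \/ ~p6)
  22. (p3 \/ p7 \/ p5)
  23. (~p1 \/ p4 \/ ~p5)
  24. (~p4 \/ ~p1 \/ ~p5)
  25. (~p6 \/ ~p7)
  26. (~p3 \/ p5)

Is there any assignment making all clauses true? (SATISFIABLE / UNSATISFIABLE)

UNSATISFIABLE

p2 = True:
  propagation gives p5=True, p1=False, p3=False, p6=True; an empty clause results — contradiction.
p2 = False:
  propagation gives p3=True, p6=True; an empty clause results — contradiction.
Every branch closes, so no satisfying assignment exists.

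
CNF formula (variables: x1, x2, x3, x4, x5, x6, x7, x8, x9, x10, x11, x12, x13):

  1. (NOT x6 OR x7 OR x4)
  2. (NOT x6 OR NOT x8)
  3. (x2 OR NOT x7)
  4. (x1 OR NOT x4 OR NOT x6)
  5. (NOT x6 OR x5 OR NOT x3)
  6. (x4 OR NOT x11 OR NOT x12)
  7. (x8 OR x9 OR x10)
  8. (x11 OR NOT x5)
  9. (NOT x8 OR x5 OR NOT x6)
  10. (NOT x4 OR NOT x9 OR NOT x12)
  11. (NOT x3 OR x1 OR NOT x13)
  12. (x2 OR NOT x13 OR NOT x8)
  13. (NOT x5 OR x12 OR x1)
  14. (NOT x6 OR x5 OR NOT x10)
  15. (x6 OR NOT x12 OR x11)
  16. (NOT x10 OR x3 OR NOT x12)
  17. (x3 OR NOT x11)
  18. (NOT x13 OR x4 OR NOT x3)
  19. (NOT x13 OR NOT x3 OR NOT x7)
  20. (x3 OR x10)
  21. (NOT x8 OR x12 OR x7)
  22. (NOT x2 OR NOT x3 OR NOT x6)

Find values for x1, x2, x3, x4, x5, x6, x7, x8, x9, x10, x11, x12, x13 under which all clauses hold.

x1=1, x2=1, x3=1, x4=1, x5=0, x6=0, x7=0, x8=0, x9=0, x10=1, x11=0, x12=0, x13=1

Pure literal: x1 appears only positively; assign x1 = True.
Set x2 = True and propagate.
Try x3 = True.
  then x6 is forced to False.
For the remaining variables, x4 = True, x5 = False, x7 = False, x8 = False, x9 = False, x10 = True, x11 = False, x12 = False, x13 = True works.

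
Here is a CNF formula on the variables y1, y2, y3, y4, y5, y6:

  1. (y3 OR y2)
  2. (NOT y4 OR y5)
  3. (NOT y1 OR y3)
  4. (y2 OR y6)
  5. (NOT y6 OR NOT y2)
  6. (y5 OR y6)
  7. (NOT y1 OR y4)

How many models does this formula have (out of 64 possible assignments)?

9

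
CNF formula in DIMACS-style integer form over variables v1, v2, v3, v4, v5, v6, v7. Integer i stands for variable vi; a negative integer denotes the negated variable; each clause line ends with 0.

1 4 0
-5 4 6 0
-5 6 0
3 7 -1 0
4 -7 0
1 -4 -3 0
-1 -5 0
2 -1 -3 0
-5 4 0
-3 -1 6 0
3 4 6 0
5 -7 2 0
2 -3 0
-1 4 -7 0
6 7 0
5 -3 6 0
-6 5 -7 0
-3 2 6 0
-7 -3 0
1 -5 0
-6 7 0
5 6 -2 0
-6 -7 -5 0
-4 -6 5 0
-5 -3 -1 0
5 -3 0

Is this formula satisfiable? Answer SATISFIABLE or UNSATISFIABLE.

v5 = True:
  propagation gives v6=True, v1=False; an empty clause results — contradiction.
v5 = False:
  v7 = True:
    propagation gives v4=True, v2=True, v6=False; an empty clause results — contradiction.
  v7 = False:
    propagation gives v1=False, v4=True, v6=True; an empty clause results — contradiction.
Every branch closes, so no satisfying assignment exists.

UNSATISFIABLE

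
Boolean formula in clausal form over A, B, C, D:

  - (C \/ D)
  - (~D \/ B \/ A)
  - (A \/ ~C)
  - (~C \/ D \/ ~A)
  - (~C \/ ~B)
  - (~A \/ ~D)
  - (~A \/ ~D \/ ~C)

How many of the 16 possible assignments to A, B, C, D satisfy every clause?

Satisfying assignments:
  A=0 B=1 C=0 D=1
Count: 1.

1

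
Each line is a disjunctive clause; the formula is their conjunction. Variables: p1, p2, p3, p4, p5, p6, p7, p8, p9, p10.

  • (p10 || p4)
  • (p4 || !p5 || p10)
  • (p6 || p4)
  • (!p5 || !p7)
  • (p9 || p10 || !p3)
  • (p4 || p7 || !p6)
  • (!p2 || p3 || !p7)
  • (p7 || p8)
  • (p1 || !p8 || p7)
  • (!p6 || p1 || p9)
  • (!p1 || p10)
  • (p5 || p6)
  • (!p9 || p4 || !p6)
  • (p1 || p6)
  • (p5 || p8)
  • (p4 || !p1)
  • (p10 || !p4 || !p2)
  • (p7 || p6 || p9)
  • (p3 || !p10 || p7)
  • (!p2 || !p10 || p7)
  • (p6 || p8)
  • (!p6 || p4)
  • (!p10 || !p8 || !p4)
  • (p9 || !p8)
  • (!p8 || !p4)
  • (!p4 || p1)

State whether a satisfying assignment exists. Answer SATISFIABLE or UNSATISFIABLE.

p4 = True:
  propagation gives p8=False, p7=True, p5=False; an empty clause results — contradiction.
p4 = False:
  propagation gives p10=True, p6=True; an empty clause results — contradiction.
Every branch closes, so no satisfying assignment exists.

UNSATISFIABLE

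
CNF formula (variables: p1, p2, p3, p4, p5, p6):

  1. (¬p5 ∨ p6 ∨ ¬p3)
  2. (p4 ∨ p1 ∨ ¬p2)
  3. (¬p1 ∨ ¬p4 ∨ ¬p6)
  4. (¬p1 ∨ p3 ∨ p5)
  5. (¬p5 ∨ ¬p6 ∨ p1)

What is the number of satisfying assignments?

29

Case analysis on p1 and p5:
  p1=T, p5=T: p2 free; 4 ways for (p3,p4,p6) × 2^1 = 8.
  p1=T, p5=F: p2 free; 3 ways for (p3,p4,p6) × 2^1 = 6.
  p1=F, p5=T: remaining (p2,p3,p4,p6) ∈ {(F,F,F,F); (F,F,T,F); (T,F,T,F)} — 3.
  p1=F, p5=F: p3, p6 free; 3 ways for (p2,p4) × 2^2 = 12.
Total: 8 + 6 + 3 + 12 = 29.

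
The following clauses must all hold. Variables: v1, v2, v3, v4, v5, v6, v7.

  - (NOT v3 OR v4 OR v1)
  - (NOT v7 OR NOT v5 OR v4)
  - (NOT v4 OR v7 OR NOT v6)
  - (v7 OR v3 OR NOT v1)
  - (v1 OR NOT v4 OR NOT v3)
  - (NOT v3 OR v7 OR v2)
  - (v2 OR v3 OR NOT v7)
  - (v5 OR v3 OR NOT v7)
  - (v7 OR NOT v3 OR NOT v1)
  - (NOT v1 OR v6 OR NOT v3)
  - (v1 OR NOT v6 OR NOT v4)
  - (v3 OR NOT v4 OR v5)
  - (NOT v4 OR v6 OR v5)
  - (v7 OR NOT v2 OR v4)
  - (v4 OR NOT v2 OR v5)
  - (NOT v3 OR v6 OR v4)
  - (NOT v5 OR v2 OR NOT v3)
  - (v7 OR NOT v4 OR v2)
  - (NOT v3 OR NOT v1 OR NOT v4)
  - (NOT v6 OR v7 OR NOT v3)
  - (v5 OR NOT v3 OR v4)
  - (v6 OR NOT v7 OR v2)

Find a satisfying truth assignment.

v1=False, v2=True, v3=False, v4=True, v5=True, v6=False, v7=True

Try v1 = False.
For the remaining variables, v2 = True, v3 = False, v4 = True, v5 = True, v6 = False, v7 = True works.
Every clause has at least one true literal under this assignment.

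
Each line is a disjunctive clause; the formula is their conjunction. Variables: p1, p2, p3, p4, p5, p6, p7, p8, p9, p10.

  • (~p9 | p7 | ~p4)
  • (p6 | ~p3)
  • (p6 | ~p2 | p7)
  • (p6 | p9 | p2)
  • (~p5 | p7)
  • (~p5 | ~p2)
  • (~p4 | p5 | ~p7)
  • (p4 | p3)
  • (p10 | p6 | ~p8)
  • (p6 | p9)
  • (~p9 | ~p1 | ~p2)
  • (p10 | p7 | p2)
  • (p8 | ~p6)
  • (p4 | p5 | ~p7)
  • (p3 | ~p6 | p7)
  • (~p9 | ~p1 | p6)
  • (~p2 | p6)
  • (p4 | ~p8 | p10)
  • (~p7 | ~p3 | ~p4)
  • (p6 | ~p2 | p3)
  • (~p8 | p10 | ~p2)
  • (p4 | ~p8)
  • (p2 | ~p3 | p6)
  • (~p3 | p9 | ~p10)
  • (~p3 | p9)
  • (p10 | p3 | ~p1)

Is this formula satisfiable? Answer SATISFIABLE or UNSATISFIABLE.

p1 occurs only negated in the remaining clauses — set p1 = False.
Try p2 = False.
The remaining clauses are satisfied by p3 = False, p4 = True, p5 = True, p6 = True, p7 = True, p8 = True, p9 = True, p10 = True.
So p1 = False, p2 = False, p3 = False, p4 = True, p5 = True, p6 = True, p7 = True, p8 = True, p9 = True, p10 = True is a satisfying assignment.

SATISFIABLE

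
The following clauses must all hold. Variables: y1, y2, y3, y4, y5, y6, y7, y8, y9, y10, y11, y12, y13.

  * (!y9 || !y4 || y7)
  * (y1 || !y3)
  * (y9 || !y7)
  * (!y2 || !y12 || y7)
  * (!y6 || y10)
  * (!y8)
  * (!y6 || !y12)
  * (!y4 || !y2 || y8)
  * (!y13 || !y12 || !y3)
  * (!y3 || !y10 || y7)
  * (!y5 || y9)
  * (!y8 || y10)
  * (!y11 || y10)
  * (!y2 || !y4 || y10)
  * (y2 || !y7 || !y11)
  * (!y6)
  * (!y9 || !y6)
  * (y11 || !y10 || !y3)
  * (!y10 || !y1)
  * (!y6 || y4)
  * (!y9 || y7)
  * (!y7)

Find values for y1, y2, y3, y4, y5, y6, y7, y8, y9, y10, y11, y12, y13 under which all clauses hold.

y1=0, y2=0, y3=0, y4=1, y5=0, y6=0, y7=0, y8=0, y9=0, y10=1, y11=0, y12=1, y13=0

Unit propagation: (!y8) forces y8 = False.
Unit propagation: (!y6) forces y6 = False.
The clause (!y7) is unit: y7 must be False.
Unit propagation: (!y9) forces y9 = False.
(!y5) is a unit clause, so y5 = False.
y2 occurs only negated in the remaining clauses — set y2 = False.
y3 occurs only negated in the remaining clauses — set y3 = False.
Set y1 = False and propagate.
Set y10 = True and propagate.
y4, y11, y12, y13 are now unconstrained; take y4 = True, y11 = False, y12 = True, y13 = False.
Every clause has at least one true literal under this assignment.
Check each clause:
  1. (!y4 || !y9 || y7) — !y9 is true.
  2. (!y3 || y1) — !y3 is true.
  3. (y9 || !y7) — !y7 is true.
  4. (!y2 || !y12 || y7) — !y2 is true.
  5. (!y6 || y10) — y10 is true.
  6. (!y8) — !y8 is true.
  7. (!y12 || !y6) — !y6 is true.
  8. (!y2 || !y4 || y8) — !y2 is true.
  9. (!y13 || !y12 || !y3) — !y13 is true.
  10. (!y3 || !y10 || y7) — !y3 is true.
  11. (y9 || !y5) — !y5 is true.
  12. (y10 || !y8) — !y8 is true.
  13. (!y11 || y10) — y10 is true.
  14. (!y4 || !y2 || y10) — y10 is true.
  15. (!y11 || !y7 || y2) — !y7 is true.
  16. (!y6) — !y6 is true.
  17. (!y9 || !y6) — !y6 is true.
  18. (y11 || !y10 || !y3) — !y3 is true.
  19. (!y10 || !y1) — !y1 is true.
  20. (!y6 || y4) — !y6 is true.
  21. (y7 || !y9) — !y9 is true.
  22. (!y7) — !y7 is true.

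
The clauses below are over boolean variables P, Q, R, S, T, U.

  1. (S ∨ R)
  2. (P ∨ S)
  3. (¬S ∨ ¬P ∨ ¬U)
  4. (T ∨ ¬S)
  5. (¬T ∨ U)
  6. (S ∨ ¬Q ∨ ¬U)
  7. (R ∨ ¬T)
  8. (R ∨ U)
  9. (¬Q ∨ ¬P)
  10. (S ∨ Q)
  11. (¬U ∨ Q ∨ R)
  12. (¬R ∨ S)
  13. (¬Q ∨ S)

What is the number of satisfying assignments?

2

Satisfying assignments:
  P=0 Q=0 R=1 S=1 T=1 U=1
  P=0 Q=1 R=1 S=1 T=1 U=1
That's 2 in total.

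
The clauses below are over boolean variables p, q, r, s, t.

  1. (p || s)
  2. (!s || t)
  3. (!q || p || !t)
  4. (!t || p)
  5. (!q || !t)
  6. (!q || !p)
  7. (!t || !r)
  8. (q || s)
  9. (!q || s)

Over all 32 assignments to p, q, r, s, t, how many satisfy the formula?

Satisfying assignments:
  p=1 q=0 r=0 s=1 t=1
That's 1 in total.

1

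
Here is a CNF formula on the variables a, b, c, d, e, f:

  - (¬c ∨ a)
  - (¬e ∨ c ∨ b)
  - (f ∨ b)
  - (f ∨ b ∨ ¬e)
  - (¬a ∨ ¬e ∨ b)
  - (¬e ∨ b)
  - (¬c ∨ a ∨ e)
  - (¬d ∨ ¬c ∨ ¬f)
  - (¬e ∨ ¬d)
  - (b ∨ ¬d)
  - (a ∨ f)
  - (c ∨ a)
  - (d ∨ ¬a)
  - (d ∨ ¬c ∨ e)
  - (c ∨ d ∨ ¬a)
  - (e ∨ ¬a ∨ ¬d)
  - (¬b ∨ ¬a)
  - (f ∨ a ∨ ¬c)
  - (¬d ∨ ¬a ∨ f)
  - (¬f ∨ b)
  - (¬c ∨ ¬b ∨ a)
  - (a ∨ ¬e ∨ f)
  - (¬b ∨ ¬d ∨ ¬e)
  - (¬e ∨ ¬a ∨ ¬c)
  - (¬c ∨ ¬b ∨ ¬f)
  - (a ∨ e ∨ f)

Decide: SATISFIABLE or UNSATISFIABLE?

a = True:
  propagation gives d=True, e=False; an empty clause results — contradiction.
a = False:
  propagation gives c=False; an empty clause results — contradiction.
Every branch closes, so no satisfying assignment exists.

UNSATISFIABLE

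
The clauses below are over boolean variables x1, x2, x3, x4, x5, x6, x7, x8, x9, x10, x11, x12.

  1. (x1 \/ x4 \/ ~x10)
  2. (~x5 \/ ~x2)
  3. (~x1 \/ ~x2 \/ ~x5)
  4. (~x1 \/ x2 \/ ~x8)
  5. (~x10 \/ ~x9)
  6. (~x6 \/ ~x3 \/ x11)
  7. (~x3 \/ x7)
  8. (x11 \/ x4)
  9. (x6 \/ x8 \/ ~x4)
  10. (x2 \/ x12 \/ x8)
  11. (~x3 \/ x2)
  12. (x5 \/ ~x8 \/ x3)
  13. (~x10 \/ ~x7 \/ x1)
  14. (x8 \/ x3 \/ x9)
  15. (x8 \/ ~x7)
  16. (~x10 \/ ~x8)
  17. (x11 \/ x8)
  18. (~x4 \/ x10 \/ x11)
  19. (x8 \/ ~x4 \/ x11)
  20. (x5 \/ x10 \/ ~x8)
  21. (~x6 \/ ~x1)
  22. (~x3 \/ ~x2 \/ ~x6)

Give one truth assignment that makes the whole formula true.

Pure literal: x11 appears only positively; assign x11 = True.
x12 occurs only positively in the remaining clauses — set x12 = True.
Try x1 = True.
  then x6 is forced to False.
Set x2 = True and propagate.
  then x5 is forced to False.
Try x3 = False.
  then x8 is forced to False.
  then x4 is forced to False.
  then x9 is forced to True.
  then x10 is forced to False.
  then x7 is forced to False.

x1 = T, x2 = T, x3 = F, x4 = F, x5 = F, x6 = F, x7 = F, x8 = F, x9 = T, x10 = F, x11 = T, x12 = T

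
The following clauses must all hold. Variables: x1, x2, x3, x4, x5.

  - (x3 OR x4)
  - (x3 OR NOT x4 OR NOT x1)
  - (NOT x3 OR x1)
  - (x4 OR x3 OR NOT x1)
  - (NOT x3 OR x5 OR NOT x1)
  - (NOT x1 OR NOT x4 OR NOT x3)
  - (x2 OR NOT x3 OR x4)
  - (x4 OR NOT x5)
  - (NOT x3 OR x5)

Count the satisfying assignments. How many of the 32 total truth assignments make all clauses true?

4

Satisfying assignments:
  x1=F x2=F x3=F x4=T x5=F
  x1=F x2=F x3=F x4=T x5=T
  x1=F x2=T x3=F x4=T x5=F
  x1=F x2=T x3=F x4=T x5=T
Count: 4.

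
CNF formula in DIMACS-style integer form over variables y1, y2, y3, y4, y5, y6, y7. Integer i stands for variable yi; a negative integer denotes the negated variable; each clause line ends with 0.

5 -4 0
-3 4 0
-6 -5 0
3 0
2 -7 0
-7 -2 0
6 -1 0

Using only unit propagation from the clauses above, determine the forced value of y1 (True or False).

False

(y3) is a unit clause: y3 = True.
(~y3 \/ y4): since y3 = True, the clause reduces to (y4). y4 = True.
(~y4 \/ y5): since y4 = True, the clause reduces to (y5). y5 = True.
(~y6 \/ ~y5): since y5 = True, the clause reduces to (~y6). y6 = False.
(y6 \/ ~y1): since y6 = False, the clause reduces to (~y1). y1 = False.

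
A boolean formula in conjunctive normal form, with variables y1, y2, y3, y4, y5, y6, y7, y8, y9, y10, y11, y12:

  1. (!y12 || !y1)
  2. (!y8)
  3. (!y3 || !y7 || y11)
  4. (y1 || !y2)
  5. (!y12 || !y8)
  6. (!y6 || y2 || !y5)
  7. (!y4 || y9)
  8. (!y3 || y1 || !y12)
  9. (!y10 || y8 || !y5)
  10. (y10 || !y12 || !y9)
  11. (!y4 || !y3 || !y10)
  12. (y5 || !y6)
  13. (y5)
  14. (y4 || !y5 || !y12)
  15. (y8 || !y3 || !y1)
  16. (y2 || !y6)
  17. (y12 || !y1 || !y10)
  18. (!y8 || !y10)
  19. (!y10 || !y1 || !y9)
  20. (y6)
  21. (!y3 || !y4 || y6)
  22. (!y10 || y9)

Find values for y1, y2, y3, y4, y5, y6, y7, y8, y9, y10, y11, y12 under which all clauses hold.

y1=True, y2=True, y3=False, y4=False, y5=True, y6=True, y7=True, y8=False, y9=False, y10=False, y11=False, y12=False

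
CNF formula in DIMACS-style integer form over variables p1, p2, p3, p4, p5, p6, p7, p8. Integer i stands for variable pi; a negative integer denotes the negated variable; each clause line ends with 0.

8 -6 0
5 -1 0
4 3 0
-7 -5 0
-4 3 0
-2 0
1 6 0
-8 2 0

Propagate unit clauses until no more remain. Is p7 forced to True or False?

False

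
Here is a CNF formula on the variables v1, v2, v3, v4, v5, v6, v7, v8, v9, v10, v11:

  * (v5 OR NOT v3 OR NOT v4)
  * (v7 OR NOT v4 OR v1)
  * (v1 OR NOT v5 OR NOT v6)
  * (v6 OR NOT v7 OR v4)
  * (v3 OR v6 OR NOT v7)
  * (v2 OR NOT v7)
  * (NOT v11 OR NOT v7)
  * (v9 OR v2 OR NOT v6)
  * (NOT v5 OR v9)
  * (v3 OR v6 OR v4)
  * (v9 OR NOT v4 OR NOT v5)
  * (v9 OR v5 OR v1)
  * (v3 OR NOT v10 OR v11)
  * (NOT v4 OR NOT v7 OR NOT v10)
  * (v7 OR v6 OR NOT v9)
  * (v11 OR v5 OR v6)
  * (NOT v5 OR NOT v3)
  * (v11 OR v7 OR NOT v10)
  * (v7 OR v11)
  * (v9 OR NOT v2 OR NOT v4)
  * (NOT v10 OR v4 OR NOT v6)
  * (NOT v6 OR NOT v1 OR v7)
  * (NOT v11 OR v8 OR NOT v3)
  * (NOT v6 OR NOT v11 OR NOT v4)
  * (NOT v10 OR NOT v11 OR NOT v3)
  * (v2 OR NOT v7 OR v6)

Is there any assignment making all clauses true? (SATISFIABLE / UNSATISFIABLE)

SATISFIABLE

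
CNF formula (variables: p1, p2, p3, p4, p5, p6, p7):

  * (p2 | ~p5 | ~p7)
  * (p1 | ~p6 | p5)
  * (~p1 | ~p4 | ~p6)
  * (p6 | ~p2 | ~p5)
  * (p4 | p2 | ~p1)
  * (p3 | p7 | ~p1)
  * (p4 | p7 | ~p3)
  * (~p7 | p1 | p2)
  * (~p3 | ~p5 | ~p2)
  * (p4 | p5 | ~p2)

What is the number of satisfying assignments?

25

Case analysis on p2 and p1:
  p2=1, p1=1: remaining (p3,p4,p5,p6,p7) ∈ {(0,0,1,1,1); (0,1,0,0,1); (1,1,0,0,0); (1,1,0,0,1)} — 4.
  p2=1, p1=0: p7 free; 4 ways for (p3,p4,p5,p6) × 2^1 = 8.
  p2=0, p1=1: remaining (p3,p4,p5,p6,p7) ∈ {(0,1,0,0,1); (1,1,0,0,0); (1,1,0,0,1); (1,1,1,0,0)} — 4.
  p2=0, p1=0: 9 of the 32 assignments to (p3,p4,p5,p6,p7) work.
Total: 4 + 8 + 4 + 9 = 25.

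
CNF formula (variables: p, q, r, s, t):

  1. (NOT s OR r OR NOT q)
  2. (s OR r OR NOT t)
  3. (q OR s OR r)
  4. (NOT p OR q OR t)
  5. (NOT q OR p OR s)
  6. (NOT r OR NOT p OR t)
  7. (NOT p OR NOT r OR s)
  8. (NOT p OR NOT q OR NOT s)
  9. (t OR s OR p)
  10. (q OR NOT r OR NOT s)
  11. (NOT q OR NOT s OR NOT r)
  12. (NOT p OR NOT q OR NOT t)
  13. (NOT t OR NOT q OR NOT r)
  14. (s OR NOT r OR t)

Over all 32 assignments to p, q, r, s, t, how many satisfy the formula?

The models are:
  p=0 q=0 r=0 s=1 t=0
  p=0 q=0 r=0 s=1 t=1
  p=0 q=0 r=1 s=0 t=1
  p=1 q=0 r=0 s=1 t=1
  p=1 q=1 r=0 s=0 t=0
Count: 5.

5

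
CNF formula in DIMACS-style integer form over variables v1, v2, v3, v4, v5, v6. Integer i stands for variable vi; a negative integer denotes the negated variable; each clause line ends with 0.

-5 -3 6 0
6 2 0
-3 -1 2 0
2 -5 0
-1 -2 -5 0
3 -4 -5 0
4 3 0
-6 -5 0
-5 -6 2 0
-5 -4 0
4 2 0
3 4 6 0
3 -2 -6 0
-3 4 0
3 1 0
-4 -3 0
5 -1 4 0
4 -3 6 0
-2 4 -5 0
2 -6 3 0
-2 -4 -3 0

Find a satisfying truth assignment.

v1=1, v2=1, v3=0, v4=1, v5=0, v6=0

Check each clause:
  1. {v6, ¬v5, ¬v3} — ¬v5 is true.
  2. {v6, v2} — v2 is true.
  3. {v2, ¬v3, ¬v1} — v2 is true.
  4. {¬v5, v2} — v2 is true.
  5. {¬v5, ¬v2, ¬v1} — ¬v5 is true.
  6. {v3, ¬v5, ¬v4} — ¬v5 is true.
  7. {v3, v4} — v4 is true.
  8. {¬v5, ¬v6} — ¬v6 is true.
  9. {v2, ¬v6, ¬v5} — ¬v6 is true.
  10. {¬v5, ¬v4} — ¬v5 is true.
  11. {v4, v2} — v2 is true.
  12. {v4, v6, v3} — v4 is true.
  13. {v3, ¬v2, ¬v6} — ¬v6 is true.
  14. {v4, ¬v3} — v4 is true.
  15. {v3, v1} — v1 is true.
  16. {¬v4, ¬v3} — ¬v3 is true.
  17. {v4, ¬v1, v5} — v4 is true.
  18. {v4, v6, ¬v3} — v4 is true.
  19. {v4, ¬v2, ¬v5} — ¬v5 is true.
  20. {¬v6, v2, v3} — ¬v6 is true.
  21. {¬v3, ¬v4, ¬v2} — ¬v3 is true.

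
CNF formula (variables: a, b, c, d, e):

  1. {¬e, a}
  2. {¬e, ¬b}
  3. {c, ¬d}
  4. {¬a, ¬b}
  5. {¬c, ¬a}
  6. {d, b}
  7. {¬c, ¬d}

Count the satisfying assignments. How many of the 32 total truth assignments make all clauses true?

Satisfying assignments:
  a=F b=T c=F d=F e=F
  a=F b=T c=T d=F e=F
That's 2 in total.

2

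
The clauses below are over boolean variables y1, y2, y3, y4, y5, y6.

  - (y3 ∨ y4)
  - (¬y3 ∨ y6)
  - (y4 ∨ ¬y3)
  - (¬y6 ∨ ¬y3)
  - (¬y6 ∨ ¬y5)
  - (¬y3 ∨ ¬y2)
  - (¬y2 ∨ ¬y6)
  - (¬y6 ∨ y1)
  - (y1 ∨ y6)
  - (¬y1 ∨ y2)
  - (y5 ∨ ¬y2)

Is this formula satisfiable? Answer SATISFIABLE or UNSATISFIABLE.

SATISFIABLE

y4 occurs only positively in the remaining clauses — set y4 = True.
Branch on y1: take y1 = True.
  then y2 is forced to True.
  then y3 is forced to False.
  then y6 is forced to False.
  then y5 is forced to True.
So y1 = True  y2 = True  y3 = False  y4 = True  y5 = True  y6 = False is a satisfying assignment.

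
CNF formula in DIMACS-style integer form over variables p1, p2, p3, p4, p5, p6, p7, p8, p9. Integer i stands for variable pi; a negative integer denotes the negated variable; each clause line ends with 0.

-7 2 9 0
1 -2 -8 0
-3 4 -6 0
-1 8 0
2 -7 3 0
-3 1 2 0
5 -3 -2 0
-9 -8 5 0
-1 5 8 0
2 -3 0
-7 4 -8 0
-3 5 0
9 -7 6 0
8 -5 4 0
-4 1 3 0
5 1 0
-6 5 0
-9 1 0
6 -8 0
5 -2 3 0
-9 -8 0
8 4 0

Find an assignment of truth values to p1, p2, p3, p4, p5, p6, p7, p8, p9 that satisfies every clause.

Pure literal: p7 appears only negated; assign p7 = False.
Try p1 = True.
  then p8 is forced to True.
  then p6 is forced to True.
  then p5 is forced to True.
  then p9 is forced to False.
Try p2 = True.
Set p3 = False and propagate.
p4 is now unconstrained; take p4 = True.
Every clause has at least one true literal under this assignment.

p1=T, p2=T, p3=F, p4=T, p5=T, p6=T, p7=F, p8=T, p9=F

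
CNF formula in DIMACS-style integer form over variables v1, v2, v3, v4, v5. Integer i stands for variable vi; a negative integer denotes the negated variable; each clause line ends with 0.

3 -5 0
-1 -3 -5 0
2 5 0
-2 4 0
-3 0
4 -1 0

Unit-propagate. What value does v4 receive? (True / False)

True

(NOT v3) stands alone — v3 = False.
(NOT v5 OR v3) with v3 = False leaves only NOT v5, so v5 = False.
In (v2 OR v5), v5 is now false; v2 must hold, so v2 = True.
From (v4 OR NOT v2) and v2 = True: v4 = True.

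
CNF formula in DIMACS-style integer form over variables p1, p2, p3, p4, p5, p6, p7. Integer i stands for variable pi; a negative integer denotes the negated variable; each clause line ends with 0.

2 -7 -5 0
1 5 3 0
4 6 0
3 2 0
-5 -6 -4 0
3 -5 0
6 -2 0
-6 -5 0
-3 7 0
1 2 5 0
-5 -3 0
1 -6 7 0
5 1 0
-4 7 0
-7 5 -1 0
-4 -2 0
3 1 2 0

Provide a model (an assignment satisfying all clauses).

Try p1 = True.
Try p2 = True.
  then p6 is forced to True.
  then p5 is forced to False.
  then p7 is forced to False.
  then p3 is forced to False.
  then p4 is forced to False.
Every clause has at least one true literal under this assignment.

p1=1  p2=1  p3=0  p4=0  p5=0  p6=1  p7=0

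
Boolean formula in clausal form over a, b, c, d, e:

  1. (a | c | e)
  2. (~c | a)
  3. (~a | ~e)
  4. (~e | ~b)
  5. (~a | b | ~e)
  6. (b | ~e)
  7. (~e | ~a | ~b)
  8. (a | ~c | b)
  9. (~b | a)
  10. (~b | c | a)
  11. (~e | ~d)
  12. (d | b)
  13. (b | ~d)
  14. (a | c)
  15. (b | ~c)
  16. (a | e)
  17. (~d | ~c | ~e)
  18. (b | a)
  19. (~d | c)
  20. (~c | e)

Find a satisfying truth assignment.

Branch on a: take a = True.
  then e is forced to False.
  then c is forced to False.
  then d is forced to False.
  then b is forced to True.
Check each clause:
  1. (c | e | a) — a is true.
  2. (~c | a) — a is true.
  3. (~a | ~e) — ~e is true.
  4. (~e | ~b) — ~e is true.
  5. (~a | ~e | b) — b is true.
  6. (~e | b) — b is true.
  7. (~b | ~e | ~a) — ~e is true.
  8. (b | ~c | a) — a is true.
  9. (a | ~b) — a is true.
  10. (~b | a | c) — a is true.
  11. (~e | ~d) — ~e is true.
  12. (d | b) — b is true.
  13. (b | ~d) — b is true.
  14. (c | a) — a is true.
  15. (~c | b) — b is true.
  16. (e | a) — a is true.
  17. (~c | ~e | ~d) — ~e is true.
  18. (a | b) — a is true.
  19. (~d | c) — ~d is true.
  20. (~c | e) — ~c is true.

a = 1  b = 1  c = 0  d = 0  e = 0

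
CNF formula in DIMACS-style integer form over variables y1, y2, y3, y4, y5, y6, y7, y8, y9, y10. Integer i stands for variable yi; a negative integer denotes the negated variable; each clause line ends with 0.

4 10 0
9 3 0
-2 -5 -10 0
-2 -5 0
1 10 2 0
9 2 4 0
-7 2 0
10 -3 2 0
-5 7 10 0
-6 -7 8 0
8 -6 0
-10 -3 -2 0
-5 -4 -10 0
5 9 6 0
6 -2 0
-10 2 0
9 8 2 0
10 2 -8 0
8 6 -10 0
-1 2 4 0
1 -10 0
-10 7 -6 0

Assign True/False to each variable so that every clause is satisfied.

y1=F, y2=T, y3=F, y4=T, y5=F, y6=T, y7=T, y8=T, y9=T, y10=F

y9 occurs only positively in the remaining clauses — set y9 = True.
Set y1 = False and propagate.
  then y10 is forced to False.
  then y4 is forced to True.
  then y2 is forced to True.
  then y5 is forced to False.
  then y6 is forced to True.
  then y8 is forced to True.
y3, y7 are now unconstrained; take y3 = False, y7 = True.
Every clause has at least one true literal under this assignment.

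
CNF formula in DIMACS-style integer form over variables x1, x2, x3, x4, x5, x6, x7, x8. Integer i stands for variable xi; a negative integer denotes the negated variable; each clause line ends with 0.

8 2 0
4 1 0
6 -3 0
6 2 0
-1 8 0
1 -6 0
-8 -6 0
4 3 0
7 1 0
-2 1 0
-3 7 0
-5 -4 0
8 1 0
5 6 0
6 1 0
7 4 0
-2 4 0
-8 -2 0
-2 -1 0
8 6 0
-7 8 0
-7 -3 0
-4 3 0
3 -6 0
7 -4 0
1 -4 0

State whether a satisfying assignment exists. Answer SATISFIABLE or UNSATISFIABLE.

x1 = True:
  propagation gives x8=True, x6=False, x3=False, x2=True; an empty clause results — contradiction.
x1 = False:
  propagation gives x4=True; an empty clause results — contradiction.
Every branch closes, so no satisfying assignment exists.

UNSATISFIABLE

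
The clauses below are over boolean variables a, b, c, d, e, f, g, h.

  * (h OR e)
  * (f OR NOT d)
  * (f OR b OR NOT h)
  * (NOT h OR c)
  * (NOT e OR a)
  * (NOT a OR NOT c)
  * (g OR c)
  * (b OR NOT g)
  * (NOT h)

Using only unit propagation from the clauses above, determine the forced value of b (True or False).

True

Unit clause (NOT h) sets h = False.
From (h OR e) and h = False: e = True.
From (NOT e OR a) and e = True: a = True.
In (NOT c OR NOT a), NOT a is now false; NOT c must hold, so c = False.
(g OR c): since c = False, the clause reduces to (g). g = True.
From (NOT g OR b) and g = True: b = True.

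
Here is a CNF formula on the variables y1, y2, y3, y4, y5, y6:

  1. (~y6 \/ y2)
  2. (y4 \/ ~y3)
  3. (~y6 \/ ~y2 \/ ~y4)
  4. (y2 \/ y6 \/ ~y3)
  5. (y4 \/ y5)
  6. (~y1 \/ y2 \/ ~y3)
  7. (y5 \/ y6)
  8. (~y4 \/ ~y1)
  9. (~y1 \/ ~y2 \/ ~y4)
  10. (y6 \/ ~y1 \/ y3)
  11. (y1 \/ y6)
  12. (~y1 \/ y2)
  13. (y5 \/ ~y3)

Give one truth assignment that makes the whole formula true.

y1=F, y2=T, y3=F, y4=F, y5=T, y6=T

y5 occurs only positively in the remaining clauses — set y5 = True.
Try y1 = False.
  then y6 is forced to True.
  then y2 is forced to True.
  then y4 is forced to False.
  then y3 is forced to False.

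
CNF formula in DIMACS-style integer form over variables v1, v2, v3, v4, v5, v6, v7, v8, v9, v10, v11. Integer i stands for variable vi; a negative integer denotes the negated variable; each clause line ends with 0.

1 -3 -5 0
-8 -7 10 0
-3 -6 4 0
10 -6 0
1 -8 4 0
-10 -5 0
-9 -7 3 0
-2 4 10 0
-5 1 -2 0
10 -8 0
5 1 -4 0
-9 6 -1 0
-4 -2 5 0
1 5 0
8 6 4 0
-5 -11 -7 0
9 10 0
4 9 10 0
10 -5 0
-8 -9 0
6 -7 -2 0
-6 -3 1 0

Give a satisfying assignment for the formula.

v2 occurs only negated in the remaining clauses — set v2 = False.
v7 occurs only negated in the remaining clauses — set v7 = False.
Try v1 = True.
Branch on v3: take v3 = True.
Branch on v4: take v4 = True.
For the remaining variables, v5 = False, v6 = False, v8 = True, v9 = False, v10 = True, v11 = False works.

v1=T  v2=F  v3=T  v4=T  v5=F  v6=F  v7=F  v8=T  v9=F  v10=T  v11=F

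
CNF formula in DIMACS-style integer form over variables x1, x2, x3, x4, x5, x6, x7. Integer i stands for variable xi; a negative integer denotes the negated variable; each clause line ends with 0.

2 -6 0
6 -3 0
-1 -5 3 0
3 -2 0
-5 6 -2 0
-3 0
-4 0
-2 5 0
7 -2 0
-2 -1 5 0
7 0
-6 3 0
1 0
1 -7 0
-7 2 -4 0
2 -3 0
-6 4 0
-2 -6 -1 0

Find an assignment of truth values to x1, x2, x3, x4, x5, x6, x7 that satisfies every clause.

x1=True, x2=False, x3=False, x4=False, x5=False, x6=False, x7=True

(!x3) is a unit clause, so x3 = False.
(!x2) is a unit clause, so x2 = False.
(!x6) is a unit clause, so x6 = False.
(!x4) is a unit clause, so x4 = False.
The clause (x7) is unit: x7 must be True.
Unit propagation: (x1) forces x1 = True.
(!x5) is a unit clause, so x5 = False.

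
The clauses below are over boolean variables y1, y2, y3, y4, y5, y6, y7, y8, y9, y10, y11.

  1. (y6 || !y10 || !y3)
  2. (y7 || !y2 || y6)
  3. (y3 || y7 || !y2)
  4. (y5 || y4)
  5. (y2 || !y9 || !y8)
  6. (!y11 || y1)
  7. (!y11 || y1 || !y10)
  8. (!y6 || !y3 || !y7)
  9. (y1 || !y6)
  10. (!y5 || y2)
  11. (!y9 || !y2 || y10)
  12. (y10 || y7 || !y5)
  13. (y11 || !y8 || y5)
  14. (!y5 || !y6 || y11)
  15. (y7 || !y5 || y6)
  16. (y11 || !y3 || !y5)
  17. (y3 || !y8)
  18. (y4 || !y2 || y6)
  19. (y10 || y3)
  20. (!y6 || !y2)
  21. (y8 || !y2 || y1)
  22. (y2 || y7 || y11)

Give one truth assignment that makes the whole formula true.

y1 occurs only positively in the remaining clauses — set y1 = True.
y4 occurs only positively in the remaining clauses — set y4 = True.
Set y2 = False and propagate.
  then y5 is forced to False.
For the remaining variables, y3 = True, y6 = True, y7 = False, y8 = True, y9 = False, y10 = True, y11 = True works.
Every clause has at least one true literal under this assignment.

y1=T  y2=F  y3=T  y4=T  y5=F  y6=T  y7=F  y8=T  y9=F  y10=T  y11=T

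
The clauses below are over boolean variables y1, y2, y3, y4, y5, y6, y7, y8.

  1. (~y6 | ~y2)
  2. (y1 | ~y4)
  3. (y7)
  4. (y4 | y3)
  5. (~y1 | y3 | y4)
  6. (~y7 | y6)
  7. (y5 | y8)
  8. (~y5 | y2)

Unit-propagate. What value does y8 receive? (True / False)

True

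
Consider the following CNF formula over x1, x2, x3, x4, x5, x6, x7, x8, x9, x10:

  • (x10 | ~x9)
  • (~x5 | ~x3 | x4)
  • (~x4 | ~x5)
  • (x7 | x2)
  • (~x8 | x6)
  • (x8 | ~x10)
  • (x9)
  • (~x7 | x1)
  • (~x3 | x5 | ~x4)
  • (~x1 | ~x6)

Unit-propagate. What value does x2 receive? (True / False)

True

Unit clause (x9) sets x9 = True.
(~x9 | x10): since x9 = True, the clause reduces to (x10). x10 = True.
(x8 | ~x10) with x10 = True leaves only x8, so x8 = True.
(~x8 | x6) with x8 = True leaves only x6, so x6 = True.
(~x6 | ~x1): since x6 = True, the clause reduces to (~x1). x1 = False.
In (~x7 | x1), x1 is now false; ~x7 must hold, so x7 = False.
From (x7 | x2) and x7 = False: x2 = True.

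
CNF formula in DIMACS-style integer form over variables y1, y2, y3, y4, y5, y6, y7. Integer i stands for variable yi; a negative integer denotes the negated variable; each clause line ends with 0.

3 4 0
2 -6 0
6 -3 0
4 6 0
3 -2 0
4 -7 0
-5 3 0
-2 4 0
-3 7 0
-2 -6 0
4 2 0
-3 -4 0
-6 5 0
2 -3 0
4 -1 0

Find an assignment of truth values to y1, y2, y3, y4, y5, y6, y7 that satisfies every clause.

y1 = F, y2 = F, y3 = F, y4 = T, y5 = F, y6 = F, y7 = T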